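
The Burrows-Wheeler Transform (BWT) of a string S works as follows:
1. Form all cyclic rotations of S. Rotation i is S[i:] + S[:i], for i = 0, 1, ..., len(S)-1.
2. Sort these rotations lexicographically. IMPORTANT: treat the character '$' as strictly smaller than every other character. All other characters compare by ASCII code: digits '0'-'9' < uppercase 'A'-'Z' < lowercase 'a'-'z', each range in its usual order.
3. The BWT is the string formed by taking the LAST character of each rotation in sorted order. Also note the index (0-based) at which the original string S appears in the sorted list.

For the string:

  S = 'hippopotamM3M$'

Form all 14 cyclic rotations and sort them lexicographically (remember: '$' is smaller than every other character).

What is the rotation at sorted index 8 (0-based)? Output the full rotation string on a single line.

Answer: opotamM3M$hipp

Derivation:
All 14 rotations (rotation i = S[i:]+S[:i]):
  rot[0] = hippopotamM3M$
  rot[1] = ippopotamM3M$h
  rot[2] = ppopotamM3M$hi
  rot[3] = popotamM3M$hip
  rot[4] = opotamM3M$hipp
  rot[5] = potamM3M$hippo
  rot[6] = otamM3M$hippop
  rot[7] = tamM3M$hippopo
  rot[8] = amM3M$hippopot
  rot[9] = mM3M$hippopota
  rot[10] = M3M$hippopotam
  rot[11] = 3M$hippopotamM
  rot[12] = M$hippopotamM3
  rot[13] = $hippopotamM3M
Sorted (with $ < everything):
  sorted[0] = $hippopotamM3M
  sorted[1] = 3M$hippopotamM
  sorted[2] = M$hippopotamM3
  sorted[3] = M3M$hippopotam
  sorted[4] = amM3M$hippopot
  sorted[5] = hippopotamM3M$
  sorted[6] = ippopotamM3M$h
  sorted[7] = mM3M$hippopota
  sorted[8] = opotamM3M$hipp
  sorted[9] = otamM3M$hippop
  sorted[10] = popotamM3M$hip
  sorted[11] = potamM3M$hippo
  sorted[12] = ppopotamM3M$hi
  sorted[13] = tamM3M$hippopo
sorted[8] = opotamM3M$hipp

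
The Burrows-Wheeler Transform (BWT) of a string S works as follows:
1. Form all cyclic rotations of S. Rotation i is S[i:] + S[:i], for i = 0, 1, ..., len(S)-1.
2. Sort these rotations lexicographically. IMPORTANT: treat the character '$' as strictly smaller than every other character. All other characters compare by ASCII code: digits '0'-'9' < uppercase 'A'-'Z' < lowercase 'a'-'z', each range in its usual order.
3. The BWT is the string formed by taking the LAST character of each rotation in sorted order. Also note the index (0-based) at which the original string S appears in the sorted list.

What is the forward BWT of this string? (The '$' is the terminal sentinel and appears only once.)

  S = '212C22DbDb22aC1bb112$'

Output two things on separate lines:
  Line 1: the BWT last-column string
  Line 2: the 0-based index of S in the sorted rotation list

All 21 rotations (rotation i = S[i:]+S[:i]):
  rot[0] = 212C22DbDb22aC1bb112$
  rot[1] = 12C22DbDb22aC1bb112$2
  rot[2] = 2C22DbDb22aC1bb112$21
  rot[3] = C22DbDb22aC1bb112$212
  rot[4] = 22DbDb22aC1bb112$212C
  rot[5] = 2DbDb22aC1bb112$212C2
  rot[6] = DbDb22aC1bb112$212C22
  rot[7] = bDb22aC1bb112$212C22D
  rot[8] = Db22aC1bb112$212C22Db
  rot[9] = b22aC1bb112$212C22DbD
  rot[10] = 22aC1bb112$212C22DbDb
  rot[11] = 2aC1bb112$212C22DbDb2
  rot[12] = aC1bb112$212C22DbDb22
  rot[13] = C1bb112$212C22DbDb22a
  rot[14] = 1bb112$212C22DbDb22aC
  rot[15] = bb112$212C22DbDb22aC1
  rot[16] = b112$212C22DbDb22aC1b
  rot[17] = 112$212C22DbDb22aC1bb
  rot[18] = 12$212C22DbDb22aC1bb1
  rot[19] = 2$212C22DbDb22aC1bb11
  rot[20] = $212C22DbDb22aC1bb112
Sorted (with $ < everything):
  sorted[0] = $212C22DbDb22aC1bb112  (last char: '2')
  sorted[1] = 112$212C22DbDb22aC1bb  (last char: 'b')
  sorted[2] = 12$212C22DbDb22aC1bb1  (last char: '1')
  sorted[3] = 12C22DbDb22aC1bb112$2  (last char: '2')
  sorted[4] = 1bb112$212C22DbDb22aC  (last char: 'C')
  sorted[5] = 2$212C22DbDb22aC1bb11  (last char: '1')
  sorted[6] = 212C22DbDb22aC1bb112$  (last char: '$')
  sorted[7] = 22DbDb22aC1bb112$212C  (last char: 'C')
  sorted[8] = 22aC1bb112$212C22DbDb  (last char: 'b')
  sorted[9] = 2C22DbDb22aC1bb112$21  (last char: '1')
  sorted[10] = 2DbDb22aC1bb112$212C2  (last char: '2')
  sorted[11] = 2aC1bb112$212C22DbDb2  (last char: '2')
  sorted[12] = C1bb112$212C22DbDb22a  (last char: 'a')
  sorted[13] = C22DbDb22aC1bb112$212  (last char: '2')
  sorted[14] = Db22aC1bb112$212C22Db  (last char: 'b')
  sorted[15] = DbDb22aC1bb112$212C22  (last char: '2')
  sorted[16] = aC1bb112$212C22DbDb22  (last char: '2')
  sorted[17] = b112$212C22DbDb22aC1b  (last char: 'b')
  sorted[18] = b22aC1bb112$212C22DbD  (last char: 'D')
  sorted[19] = bDb22aC1bb112$212C22D  (last char: 'D')
  sorted[20] = bb112$212C22DbDb22aC1  (last char: '1')
Last column: 2b12C1$Cb122a2b22bDD1
Original string S is at sorted index 6

Answer: 2b12C1$Cb122a2b22bDD1
6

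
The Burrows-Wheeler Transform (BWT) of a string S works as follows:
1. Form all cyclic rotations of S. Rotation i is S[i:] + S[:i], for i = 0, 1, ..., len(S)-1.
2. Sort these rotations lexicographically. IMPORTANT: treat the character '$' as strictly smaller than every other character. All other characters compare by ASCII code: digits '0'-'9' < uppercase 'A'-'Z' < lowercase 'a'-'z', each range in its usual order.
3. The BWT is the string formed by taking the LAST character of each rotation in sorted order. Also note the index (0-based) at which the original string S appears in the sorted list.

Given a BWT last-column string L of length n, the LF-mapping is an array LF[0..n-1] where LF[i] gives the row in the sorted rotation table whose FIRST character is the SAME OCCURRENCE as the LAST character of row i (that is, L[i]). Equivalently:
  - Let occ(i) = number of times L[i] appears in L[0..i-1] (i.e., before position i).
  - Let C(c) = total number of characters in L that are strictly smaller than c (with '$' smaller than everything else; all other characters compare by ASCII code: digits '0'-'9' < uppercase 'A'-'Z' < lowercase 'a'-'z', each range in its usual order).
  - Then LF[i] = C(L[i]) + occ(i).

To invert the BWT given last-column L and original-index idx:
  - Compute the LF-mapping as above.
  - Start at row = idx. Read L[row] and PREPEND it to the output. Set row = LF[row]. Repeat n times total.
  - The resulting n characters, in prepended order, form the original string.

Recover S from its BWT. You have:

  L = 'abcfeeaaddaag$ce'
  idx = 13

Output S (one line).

LF mapping: 1 6 7 14 11 12 2 3 9 10 4 5 15 0 8 13
Walk LF starting at row 13, prepending L[row]:
  step 1: row=13, L[13]='$', prepend. Next row=LF[13]=0
  step 2: row=0, L[0]='a', prepend. Next row=LF[0]=1
  step 3: row=1, L[1]='b', prepend. Next row=LF[1]=6
  step 4: row=6, L[6]='a', prepend. Next row=LF[6]=2
  step 5: row=2, L[2]='c', prepend. Next row=LF[2]=7
  step 6: row=7, L[7]='a', prepend. Next row=LF[7]=3
  step 7: row=3, L[3]='f', prepend. Next row=LF[3]=14
  step 8: row=14, L[14]='c', prepend. Next row=LF[14]=8
  step 9: row=8, L[8]='d', prepend. Next row=LF[8]=9
  step 10: row=9, L[9]='d', prepend. Next row=LF[9]=10
  step 11: row=10, L[10]='a', prepend. Next row=LF[10]=4
  step 12: row=4, L[4]='e', prepend. Next row=LF[4]=11
  step 13: row=11, L[11]='a', prepend. Next row=LF[11]=5
  step 14: row=5, L[5]='e', prepend. Next row=LF[5]=12
  step 15: row=12, L[12]='g', prepend. Next row=LF[12]=15
  step 16: row=15, L[15]='e', prepend. Next row=LF[15]=13
Reversed output: egeaeaddcfacaba$

Answer: egeaeaddcfacaba$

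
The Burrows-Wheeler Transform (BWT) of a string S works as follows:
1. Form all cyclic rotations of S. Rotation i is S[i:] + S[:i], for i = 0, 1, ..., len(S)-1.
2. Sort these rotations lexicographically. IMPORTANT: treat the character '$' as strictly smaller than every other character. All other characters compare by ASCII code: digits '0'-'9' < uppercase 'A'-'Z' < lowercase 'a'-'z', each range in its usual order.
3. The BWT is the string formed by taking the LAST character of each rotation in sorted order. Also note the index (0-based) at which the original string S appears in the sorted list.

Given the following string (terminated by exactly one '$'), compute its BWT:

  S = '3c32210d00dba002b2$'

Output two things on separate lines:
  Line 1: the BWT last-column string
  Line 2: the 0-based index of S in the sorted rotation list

All 19 rotations (rotation i = S[i:]+S[:i]):
  rot[0] = 3c32210d00dba002b2$
  rot[1] = c32210d00dba002b2$3
  rot[2] = 32210d00dba002b2$3c
  rot[3] = 2210d00dba002b2$3c3
  rot[4] = 210d00dba002b2$3c32
  rot[5] = 10d00dba002b2$3c322
  rot[6] = 0d00dba002b2$3c3221
  rot[7] = d00dba002b2$3c32210
  rot[8] = 00dba002b2$3c32210d
  rot[9] = 0dba002b2$3c32210d0
  rot[10] = dba002b2$3c32210d00
  rot[11] = ba002b2$3c32210d00d
  rot[12] = a002b2$3c32210d00db
  rot[13] = 002b2$3c32210d00dba
  rot[14] = 02b2$3c32210d00dba0
  rot[15] = 2b2$3c32210d00dba00
  rot[16] = b2$3c32210d00dba002
  rot[17] = 2$3c32210d00dba002b
  rot[18] = $3c32210d00dba002b2
Sorted (with $ < everything):
  sorted[0] = $3c32210d00dba002b2  (last char: '2')
  sorted[1] = 002b2$3c32210d00dba  (last char: 'a')
  sorted[2] = 00dba002b2$3c32210d  (last char: 'd')
  sorted[3] = 02b2$3c32210d00dba0  (last char: '0')
  sorted[4] = 0d00dba002b2$3c3221  (last char: '1')
  sorted[5] = 0dba002b2$3c32210d0  (last char: '0')
  sorted[6] = 10d00dba002b2$3c322  (last char: '2')
  sorted[7] = 2$3c32210d00dba002b  (last char: 'b')
  sorted[8] = 210d00dba002b2$3c32  (last char: '2')
  sorted[9] = 2210d00dba002b2$3c3  (last char: '3')
  sorted[10] = 2b2$3c32210d00dba00  (last char: '0')
  sorted[11] = 32210d00dba002b2$3c  (last char: 'c')
  sorted[12] = 3c32210d00dba002b2$  (last char: '$')
  sorted[13] = a002b2$3c32210d00db  (last char: 'b')
  sorted[14] = b2$3c32210d00dba002  (last char: '2')
  sorted[15] = ba002b2$3c32210d00d  (last char: 'd')
  sorted[16] = c32210d00dba002b2$3  (last char: '3')
  sorted[17] = d00dba002b2$3c32210  (last char: '0')
  sorted[18] = dba002b2$3c32210d00  (last char: '0')
Last column: 2ad0102b230c$b2d300
Original string S is at sorted index 12

Answer: 2ad0102b230c$b2d300
12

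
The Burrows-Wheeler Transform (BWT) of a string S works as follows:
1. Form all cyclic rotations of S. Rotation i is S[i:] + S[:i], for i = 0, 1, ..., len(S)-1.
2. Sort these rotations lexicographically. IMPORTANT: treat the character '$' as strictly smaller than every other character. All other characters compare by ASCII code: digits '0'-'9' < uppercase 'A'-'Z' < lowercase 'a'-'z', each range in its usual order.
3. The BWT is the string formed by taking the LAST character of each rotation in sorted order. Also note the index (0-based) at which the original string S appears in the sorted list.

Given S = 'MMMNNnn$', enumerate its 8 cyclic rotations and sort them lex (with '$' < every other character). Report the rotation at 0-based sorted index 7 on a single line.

All 8 rotations (rotation i = S[i:]+S[:i]):
  rot[0] = MMMNNnn$
  rot[1] = MMNNnn$M
  rot[2] = MNNnn$MM
  rot[3] = NNnn$MMM
  rot[4] = Nnn$MMMN
  rot[5] = nn$MMMNN
  rot[6] = n$MMMNNn
  rot[7] = $MMMNNnn
Sorted (with $ < everything):
  sorted[0] = $MMMNNnn
  sorted[1] = MMMNNnn$
  sorted[2] = MMNNnn$M
  sorted[3] = MNNnn$MM
  sorted[4] = NNnn$MMM
  sorted[5] = Nnn$MMMN
  sorted[6] = n$MMMNNn
  sorted[7] = nn$MMMNN
sorted[7] = nn$MMMNN

Answer: nn$MMMNN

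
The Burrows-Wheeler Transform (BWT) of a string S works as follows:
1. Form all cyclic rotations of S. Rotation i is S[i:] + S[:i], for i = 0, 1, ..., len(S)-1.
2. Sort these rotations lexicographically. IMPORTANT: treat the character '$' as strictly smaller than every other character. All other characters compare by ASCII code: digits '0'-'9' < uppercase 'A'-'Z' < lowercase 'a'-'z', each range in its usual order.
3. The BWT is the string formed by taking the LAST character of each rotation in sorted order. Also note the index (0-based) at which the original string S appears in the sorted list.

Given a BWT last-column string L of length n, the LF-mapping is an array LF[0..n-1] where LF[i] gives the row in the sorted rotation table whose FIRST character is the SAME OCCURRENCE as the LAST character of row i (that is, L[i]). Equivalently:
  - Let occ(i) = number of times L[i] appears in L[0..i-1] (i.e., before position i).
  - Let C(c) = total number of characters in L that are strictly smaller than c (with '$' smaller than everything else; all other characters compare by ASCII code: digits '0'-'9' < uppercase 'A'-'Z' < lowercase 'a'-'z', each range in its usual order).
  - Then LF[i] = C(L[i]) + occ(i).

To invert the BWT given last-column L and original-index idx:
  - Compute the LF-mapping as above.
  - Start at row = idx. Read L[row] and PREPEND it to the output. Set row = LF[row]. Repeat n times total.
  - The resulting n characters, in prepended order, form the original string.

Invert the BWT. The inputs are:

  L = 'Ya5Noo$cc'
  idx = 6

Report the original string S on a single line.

LF mapping: 3 4 1 2 7 8 0 5 6
Walk LF starting at row 6, prepending L[row]:
  step 1: row=6, L[6]='$', prepend. Next row=LF[6]=0
  step 2: row=0, L[0]='Y', prepend. Next row=LF[0]=3
  step 3: row=3, L[3]='N', prepend. Next row=LF[3]=2
  step 4: row=2, L[2]='5', prepend. Next row=LF[2]=1
  step 5: row=1, L[1]='a', prepend. Next row=LF[1]=4
  step 6: row=4, L[4]='o', prepend. Next row=LF[4]=7
  step 7: row=7, L[7]='c', prepend. Next row=LF[7]=5
  step 8: row=5, L[5]='o', prepend. Next row=LF[5]=8
  step 9: row=8, L[8]='c', prepend. Next row=LF[8]=6
Reversed output: cocoa5NY$

Answer: cocoa5NY$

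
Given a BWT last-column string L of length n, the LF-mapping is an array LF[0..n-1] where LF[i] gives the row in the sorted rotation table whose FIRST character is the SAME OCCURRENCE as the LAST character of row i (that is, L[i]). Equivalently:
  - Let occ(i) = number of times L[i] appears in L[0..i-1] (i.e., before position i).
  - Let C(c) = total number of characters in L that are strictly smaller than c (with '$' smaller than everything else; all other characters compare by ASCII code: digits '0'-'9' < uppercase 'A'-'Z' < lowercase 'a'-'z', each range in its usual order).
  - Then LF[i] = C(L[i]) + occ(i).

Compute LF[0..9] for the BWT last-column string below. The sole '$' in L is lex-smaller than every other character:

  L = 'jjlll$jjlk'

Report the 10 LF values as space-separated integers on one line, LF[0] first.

Answer: 1 2 6 7 8 0 3 4 9 5

Derivation:
Char counts: '$':1, 'j':4, 'k':1, 'l':4
C (first-col start): C('$')=0, C('j')=1, C('k')=5, C('l')=6
L[0]='j': occ=0, LF[0]=C('j')+0=1+0=1
L[1]='j': occ=1, LF[1]=C('j')+1=1+1=2
L[2]='l': occ=0, LF[2]=C('l')+0=6+0=6
L[3]='l': occ=1, LF[3]=C('l')+1=6+1=7
L[4]='l': occ=2, LF[4]=C('l')+2=6+2=8
L[5]='$': occ=0, LF[5]=C('$')+0=0+0=0
L[6]='j': occ=2, LF[6]=C('j')+2=1+2=3
L[7]='j': occ=3, LF[7]=C('j')+3=1+3=4
L[8]='l': occ=3, LF[8]=C('l')+3=6+3=9
L[9]='k': occ=0, LF[9]=C('k')+0=5+0=5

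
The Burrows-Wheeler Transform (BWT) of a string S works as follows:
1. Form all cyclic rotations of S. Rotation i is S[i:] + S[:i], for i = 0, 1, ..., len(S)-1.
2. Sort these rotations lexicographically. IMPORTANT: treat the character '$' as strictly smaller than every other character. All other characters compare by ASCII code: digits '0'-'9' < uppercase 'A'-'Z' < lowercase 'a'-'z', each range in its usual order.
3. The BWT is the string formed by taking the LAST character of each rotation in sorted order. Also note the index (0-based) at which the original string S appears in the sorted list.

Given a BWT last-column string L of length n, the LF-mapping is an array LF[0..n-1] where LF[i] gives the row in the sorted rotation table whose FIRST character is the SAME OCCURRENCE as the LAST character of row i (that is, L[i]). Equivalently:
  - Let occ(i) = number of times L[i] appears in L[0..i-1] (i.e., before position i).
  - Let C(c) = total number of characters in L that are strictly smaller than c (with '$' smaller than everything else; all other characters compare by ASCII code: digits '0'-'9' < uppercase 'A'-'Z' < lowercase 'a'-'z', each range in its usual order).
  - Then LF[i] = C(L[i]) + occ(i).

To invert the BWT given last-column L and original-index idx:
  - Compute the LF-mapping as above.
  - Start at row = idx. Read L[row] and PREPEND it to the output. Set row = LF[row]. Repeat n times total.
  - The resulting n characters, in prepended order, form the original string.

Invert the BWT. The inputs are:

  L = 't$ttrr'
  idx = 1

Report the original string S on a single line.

Answer: rtrtt$

Derivation:
LF mapping: 3 0 4 5 1 2
Walk LF starting at row 1, prepending L[row]:
  step 1: row=1, L[1]='$', prepend. Next row=LF[1]=0
  step 2: row=0, L[0]='t', prepend. Next row=LF[0]=3
  step 3: row=3, L[3]='t', prepend. Next row=LF[3]=5
  step 4: row=5, L[5]='r', prepend. Next row=LF[5]=2
  step 5: row=2, L[2]='t', prepend. Next row=LF[2]=4
  step 6: row=4, L[4]='r', prepend. Next row=LF[4]=1
Reversed output: rtrtt$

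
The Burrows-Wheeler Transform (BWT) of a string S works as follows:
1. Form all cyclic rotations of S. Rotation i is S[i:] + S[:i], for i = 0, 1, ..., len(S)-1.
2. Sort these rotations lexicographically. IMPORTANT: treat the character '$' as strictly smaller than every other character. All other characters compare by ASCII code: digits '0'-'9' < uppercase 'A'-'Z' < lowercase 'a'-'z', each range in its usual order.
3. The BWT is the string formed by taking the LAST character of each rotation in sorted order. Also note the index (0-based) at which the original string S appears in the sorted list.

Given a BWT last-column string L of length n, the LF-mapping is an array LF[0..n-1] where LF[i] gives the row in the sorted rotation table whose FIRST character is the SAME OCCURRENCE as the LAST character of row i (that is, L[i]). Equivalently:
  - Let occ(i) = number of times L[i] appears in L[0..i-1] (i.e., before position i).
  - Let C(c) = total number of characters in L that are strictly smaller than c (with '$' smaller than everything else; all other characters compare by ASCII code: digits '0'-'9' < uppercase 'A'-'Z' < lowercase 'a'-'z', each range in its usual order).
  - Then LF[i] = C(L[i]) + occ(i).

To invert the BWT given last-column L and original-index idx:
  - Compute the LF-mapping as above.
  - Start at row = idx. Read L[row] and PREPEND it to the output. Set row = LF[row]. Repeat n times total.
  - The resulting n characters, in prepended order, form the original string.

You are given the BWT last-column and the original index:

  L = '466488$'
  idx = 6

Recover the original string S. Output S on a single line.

LF mapping: 1 3 4 2 5 6 0
Walk LF starting at row 6, prepending L[row]:
  step 1: row=6, L[6]='$', prepend. Next row=LF[6]=0
  step 2: row=0, L[0]='4', prepend. Next row=LF[0]=1
  step 3: row=1, L[1]='6', prepend. Next row=LF[1]=3
  step 4: row=3, L[3]='4', prepend. Next row=LF[3]=2
  step 5: row=2, L[2]='6', prepend. Next row=LF[2]=4
  step 6: row=4, L[4]='8', prepend. Next row=LF[4]=5
  step 7: row=5, L[5]='8', prepend. Next row=LF[5]=6
Reversed output: 886464$

Answer: 886464$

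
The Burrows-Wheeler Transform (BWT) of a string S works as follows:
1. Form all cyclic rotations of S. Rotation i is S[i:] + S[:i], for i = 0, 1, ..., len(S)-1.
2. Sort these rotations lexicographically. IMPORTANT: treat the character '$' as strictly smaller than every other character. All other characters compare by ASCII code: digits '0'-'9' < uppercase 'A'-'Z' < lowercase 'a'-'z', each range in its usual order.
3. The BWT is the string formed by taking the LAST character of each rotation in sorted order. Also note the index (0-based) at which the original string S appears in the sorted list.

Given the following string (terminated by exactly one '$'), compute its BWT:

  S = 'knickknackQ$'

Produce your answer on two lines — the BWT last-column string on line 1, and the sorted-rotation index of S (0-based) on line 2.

All 12 rotations (rotation i = S[i:]+S[:i]):
  rot[0] = knickknackQ$
  rot[1] = nickknackQ$k
  rot[2] = ickknackQ$kn
  rot[3] = ckknackQ$kni
  rot[4] = kknackQ$knic
  rot[5] = knackQ$knick
  rot[6] = nackQ$knickk
  rot[7] = ackQ$knickkn
  rot[8] = ckQ$knickkna
  rot[9] = kQ$knickknac
  rot[10] = Q$knickknack
  rot[11] = $knickknackQ
Sorted (with $ < everything):
  sorted[0] = $knickknackQ  (last char: 'Q')
  sorted[1] = Q$knickknack  (last char: 'k')
  sorted[2] = ackQ$knickkn  (last char: 'n')
  sorted[3] = ckQ$knickkna  (last char: 'a')
  sorted[4] = ckknackQ$kni  (last char: 'i')
  sorted[5] = ickknackQ$kn  (last char: 'n')
  sorted[6] = kQ$knickknac  (last char: 'c')
  sorted[7] = kknackQ$knic  (last char: 'c')
  sorted[8] = knackQ$knick  (last char: 'k')
  sorted[9] = knickknackQ$  (last char: '$')
  sorted[10] = nackQ$knickk  (last char: 'k')
  sorted[11] = nickknackQ$k  (last char: 'k')
Last column: Qknaincck$kk
Original string S is at sorted index 9

Answer: Qknaincck$kk
9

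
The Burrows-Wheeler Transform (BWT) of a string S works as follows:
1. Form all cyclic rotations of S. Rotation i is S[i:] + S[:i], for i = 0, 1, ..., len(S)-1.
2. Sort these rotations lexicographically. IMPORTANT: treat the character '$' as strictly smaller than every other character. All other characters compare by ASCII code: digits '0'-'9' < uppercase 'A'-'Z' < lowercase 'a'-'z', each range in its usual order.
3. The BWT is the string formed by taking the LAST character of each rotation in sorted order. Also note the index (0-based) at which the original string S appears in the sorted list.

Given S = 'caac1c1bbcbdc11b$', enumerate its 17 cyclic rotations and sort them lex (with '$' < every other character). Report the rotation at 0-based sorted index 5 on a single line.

All 17 rotations (rotation i = S[i:]+S[:i]):
  rot[0] = caac1c1bbcbdc11b$
  rot[1] = aac1c1bbcbdc11b$c
  rot[2] = ac1c1bbcbdc11b$ca
  rot[3] = c1c1bbcbdc11b$caa
  rot[4] = 1c1bbcbdc11b$caac
  rot[5] = c1bbcbdc11b$caac1
  rot[6] = 1bbcbdc11b$caac1c
  rot[7] = bbcbdc11b$caac1c1
  rot[8] = bcbdc11b$caac1c1b
  rot[9] = cbdc11b$caac1c1bb
  rot[10] = bdc11b$caac1c1bbc
  rot[11] = dc11b$caac1c1bbcb
  rot[12] = c11b$caac1c1bbcbd
  rot[13] = 11b$caac1c1bbcbdc
  rot[14] = 1b$caac1c1bbcbdc1
  rot[15] = b$caac1c1bbcbdc11
  rot[16] = $caac1c1bbcbdc11b
Sorted (with $ < everything):
  sorted[0] = $caac1c1bbcbdc11b
  sorted[1] = 11b$caac1c1bbcbdc
  sorted[2] = 1b$caac1c1bbcbdc1
  sorted[3] = 1bbcbdc11b$caac1c
  sorted[4] = 1c1bbcbdc11b$caac
  sorted[5] = aac1c1bbcbdc11b$c
  sorted[6] = ac1c1bbcbdc11b$ca
  sorted[7] = b$caac1c1bbcbdc11
  sorted[8] = bbcbdc11b$caac1c1
  sorted[9] = bcbdc11b$caac1c1b
  sorted[10] = bdc11b$caac1c1bbc
  sorted[11] = c11b$caac1c1bbcbd
  sorted[12] = c1bbcbdc11b$caac1
  sorted[13] = c1c1bbcbdc11b$caa
  sorted[14] = caac1c1bbcbdc11b$
  sorted[15] = cbdc11b$caac1c1bb
  sorted[16] = dc11b$caac1c1bbcb
sorted[5] = aac1c1bbcbdc11b$c

Answer: aac1c1bbcbdc11b$c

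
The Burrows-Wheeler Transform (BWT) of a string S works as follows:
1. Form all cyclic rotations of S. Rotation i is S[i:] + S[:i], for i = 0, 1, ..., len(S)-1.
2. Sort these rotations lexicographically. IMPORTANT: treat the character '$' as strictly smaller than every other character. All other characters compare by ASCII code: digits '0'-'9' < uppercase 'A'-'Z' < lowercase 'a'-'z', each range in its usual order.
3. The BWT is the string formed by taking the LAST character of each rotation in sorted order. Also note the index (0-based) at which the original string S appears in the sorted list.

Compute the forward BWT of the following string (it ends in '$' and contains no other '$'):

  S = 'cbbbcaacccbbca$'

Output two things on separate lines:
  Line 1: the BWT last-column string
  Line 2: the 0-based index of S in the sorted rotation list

Answer: accaccbbbbb$cca
11

Derivation:
All 15 rotations (rotation i = S[i:]+S[:i]):
  rot[0] = cbbbcaacccbbca$
  rot[1] = bbbcaacccbbca$c
  rot[2] = bbcaacccbbca$cb
  rot[3] = bcaacccbbca$cbb
  rot[4] = caacccbbca$cbbb
  rot[5] = aacccbbca$cbbbc
  rot[6] = acccbbca$cbbbca
  rot[7] = cccbbca$cbbbcaa
  rot[8] = ccbbca$cbbbcaac
  rot[9] = cbbca$cbbbcaacc
  rot[10] = bbca$cbbbcaaccc
  rot[11] = bca$cbbbcaacccb
  rot[12] = ca$cbbbcaacccbb
  rot[13] = a$cbbbcaacccbbc
  rot[14] = $cbbbcaacccbbca
Sorted (with $ < everything):
  sorted[0] = $cbbbcaacccbbca  (last char: 'a')
  sorted[1] = a$cbbbcaacccbbc  (last char: 'c')
  sorted[2] = aacccbbca$cbbbc  (last char: 'c')
  sorted[3] = acccbbca$cbbbca  (last char: 'a')
  sorted[4] = bbbcaacccbbca$c  (last char: 'c')
  sorted[5] = bbca$cbbbcaaccc  (last char: 'c')
  sorted[6] = bbcaacccbbca$cb  (last char: 'b')
  sorted[7] = bca$cbbbcaacccb  (last char: 'b')
  sorted[8] = bcaacccbbca$cbb  (last char: 'b')
  sorted[9] = ca$cbbbcaacccbb  (last char: 'b')
  sorted[10] = caacccbbca$cbbb  (last char: 'b')
  sorted[11] = cbbbcaacccbbca$  (last char: '$')
  sorted[12] = cbbca$cbbbcaacc  (last char: 'c')
  sorted[13] = ccbbca$cbbbcaac  (last char: 'c')
  sorted[14] = cccbbca$cbbbcaa  (last char: 'a')
Last column: accaccbbbbb$cca
Original string S is at sorted index 11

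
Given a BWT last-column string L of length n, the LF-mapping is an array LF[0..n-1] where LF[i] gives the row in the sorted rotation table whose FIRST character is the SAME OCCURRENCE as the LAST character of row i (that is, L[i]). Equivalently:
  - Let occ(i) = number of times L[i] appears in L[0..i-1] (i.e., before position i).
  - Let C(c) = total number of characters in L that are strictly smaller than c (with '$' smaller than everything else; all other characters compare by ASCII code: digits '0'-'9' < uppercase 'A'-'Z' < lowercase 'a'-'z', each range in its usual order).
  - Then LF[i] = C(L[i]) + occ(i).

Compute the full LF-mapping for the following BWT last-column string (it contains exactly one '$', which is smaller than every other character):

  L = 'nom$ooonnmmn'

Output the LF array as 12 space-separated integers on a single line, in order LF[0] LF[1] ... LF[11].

Answer: 4 8 1 0 9 10 11 5 6 2 3 7

Derivation:
Char counts: '$':1, 'm':3, 'n':4, 'o':4
C (first-col start): C('$')=0, C('m')=1, C('n')=4, C('o')=8
L[0]='n': occ=0, LF[0]=C('n')+0=4+0=4
L[1]='o': occ=0, LF[1]=C('o')+0=8+0=8
L[2]='m': occ=0, LF[2]=C('m')+0=1+0=1
L[3]='$': occ=0, LF[3]=C('$')+0=0+0=0
L[4]='o': occ=1, LF[4]=C('o')+1=8+1=9
L[5]='o': occ=2, LF[5]=C('o')+2=8+2=10
L[6]='o': occ=3, LF[6]=C('o')+3=8+3=11
L[7]='n': occ=1, LF[7]=C('n')+1=4+1=5
L[8]='n': occ=2, LF[8]=C('n')+2=4+2=6
L[9]='m': occ=1, LF[9]=C('m')+1=1+1=2
L[10]='m': occ=2, LF[10]=C('m')+2=1+2=3
L[11]='n': occ=3, LF[11]=C('n')+3=4+3=7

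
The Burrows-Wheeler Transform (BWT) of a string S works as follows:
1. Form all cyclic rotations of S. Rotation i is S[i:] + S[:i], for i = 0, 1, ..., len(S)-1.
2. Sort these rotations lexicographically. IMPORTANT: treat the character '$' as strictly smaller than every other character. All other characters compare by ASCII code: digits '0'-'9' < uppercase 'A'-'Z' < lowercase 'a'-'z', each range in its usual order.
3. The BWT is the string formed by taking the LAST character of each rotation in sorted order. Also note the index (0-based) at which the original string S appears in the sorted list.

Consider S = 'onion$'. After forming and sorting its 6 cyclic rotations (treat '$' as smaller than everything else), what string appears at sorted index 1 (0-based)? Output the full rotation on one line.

Answer: ion$on

Derivation:
All 6 rotations (rotation i = S[i:]+S[:i]):
  rot[0] = onion$
  rot[1] = nion$o
  rot[2] = ion$on
  rot[3] = on$oni
  rot[4] = n$onio
  rot[5] = $onion
Sorted (with $ < everything):
  sorted[0] = $onion
  sorted[1] = ion$on
  sorted[2] = n$onio
  sorted[3] = nion$o
  sorted[4] = on$oni
  sorted[5] = onion$
sorted[1] = ion$on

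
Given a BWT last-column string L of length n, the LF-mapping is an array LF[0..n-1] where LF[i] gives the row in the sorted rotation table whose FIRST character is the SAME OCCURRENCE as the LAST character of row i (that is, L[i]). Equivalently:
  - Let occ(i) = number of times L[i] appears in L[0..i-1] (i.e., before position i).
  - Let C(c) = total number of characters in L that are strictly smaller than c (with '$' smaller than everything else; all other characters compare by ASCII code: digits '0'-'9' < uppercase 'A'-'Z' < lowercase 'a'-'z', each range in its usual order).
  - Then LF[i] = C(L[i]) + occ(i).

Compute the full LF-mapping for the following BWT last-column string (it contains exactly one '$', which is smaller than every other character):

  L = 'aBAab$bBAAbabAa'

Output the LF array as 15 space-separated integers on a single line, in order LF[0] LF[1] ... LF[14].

Char counts: '$':1, 'A':4, 'B':2, 'a':4, 'b':4
C (first-col start): C('$')=0, C('A')=1, C('B')=5, C('a')=7, C('b')=11
L[0]='a': occ=0, LF[0]=C('a')+0=7+0=7
L[1]='B': occ=0, LF[1]=C('B')+0=5+0=5
L[2]='A': occ=0, LF[2]=C('A')+0=1+0=1
L[3]='a': occ=1, LF[3]=C('a')+1=7+1=8
L[4]='b': occ=0, LF[4]=C('b')+0=11+0=11
L[5]='$': occ=0, LF[5]=C('$')+0=0+0=0
L[6]='b': occ=1, LF[6]=C('b')+1=11+1=12
L[7]='B': occ=1, LF[7]=C('B')+1=5+1=6
L[8]='A': occ=1, LF[8]=C('A')+1=1+1=2
L[9]='A': occ=2, LF[9]=C('A')+2=1+2=3
L[10]='b': occ=2, LF[10]=C('b')+2=11+2=13
L[11]='a': occ=2, LF[11]=C('a')+2=7+2=9
L[12]='b': occ=3, LF[12]=C('b')+3=11+3=14
L[13]='A': occ=3, LF[13]=C('A')+3=1+3=4
L[14]='a': occ=3, LF[14]=C('a')+3=7+3=10

Answer: 7 5 1 8 11 0 12 6 2 3 13 9 14 4 10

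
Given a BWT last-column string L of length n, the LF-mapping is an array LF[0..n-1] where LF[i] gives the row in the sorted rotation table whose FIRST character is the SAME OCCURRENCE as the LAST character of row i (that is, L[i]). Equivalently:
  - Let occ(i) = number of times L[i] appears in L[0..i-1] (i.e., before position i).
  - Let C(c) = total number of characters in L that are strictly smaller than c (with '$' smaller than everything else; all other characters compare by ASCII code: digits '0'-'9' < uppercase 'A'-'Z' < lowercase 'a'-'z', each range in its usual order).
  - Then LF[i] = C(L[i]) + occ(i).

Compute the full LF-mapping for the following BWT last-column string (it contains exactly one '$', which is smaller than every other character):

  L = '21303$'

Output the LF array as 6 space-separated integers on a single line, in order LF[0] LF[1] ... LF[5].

Char counts: '$':1, '0':1, '1':1, '2':1, '3':2
C (first-col start): C('$')=0, C('0')=1, C('1')=2, C('2')=3, C('3')=4
L[0]='2': occ=0, LF[0]=C('2')+0=3+0=3
L[1]='1': occ=0, LF[1]=C('1')+0=2+0=2
L[2]='3': occ=0, LF[2]=C('3')+0=4+0=4
L[3]='0': occ=0, LF[3]=C('0')+0=1+0=1
L[4]='3': occ=1, LF[4]=C('3')+1=4+1=5
L[5]='$': occ=0, LF[5]=C('$')+0=0+0=0

Answer: 3 2 4 1 5 0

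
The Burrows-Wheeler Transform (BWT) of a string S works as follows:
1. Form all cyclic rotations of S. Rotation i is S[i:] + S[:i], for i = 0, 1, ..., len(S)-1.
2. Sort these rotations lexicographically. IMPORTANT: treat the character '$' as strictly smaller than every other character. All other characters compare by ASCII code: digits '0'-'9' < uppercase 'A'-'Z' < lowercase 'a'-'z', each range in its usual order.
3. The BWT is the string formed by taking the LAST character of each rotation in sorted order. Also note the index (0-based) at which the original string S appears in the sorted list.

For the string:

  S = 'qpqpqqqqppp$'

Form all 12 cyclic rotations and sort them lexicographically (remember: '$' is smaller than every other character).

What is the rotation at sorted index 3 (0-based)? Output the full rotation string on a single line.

All 12 rotations (rotation i = S[i:]+S[:i]):
  rot[0] = qpqpqqqqppp$
  rot[1] = pqpqqqqppp$q
  rot[2] = qpqqqqppp$qp
  rot[3] = pqqqqppp$qpq
  rot[4] = qqqqppp$qpqp
  rot[5] = qqqppp$qpqpq
  rot[6] = qqppp$qpqpqq
  rot[7] = qppp$qpqpqqq
  rot[8] = ppp$qpqpqqqq
  rot[9] = pp$qpqpqqqqp
  rot[10] = p$qpqpqqqqpp
  rot[11] = $qpqpqqqqppp
Sorted (with $ < everything):
  sorted[0] = $qpqpqqqqppp
  sorted[1] = p$qpqpqqqqpp
  sorted[2] = pp$qpqpqqqqp
  sorted[3] = ppp$qpqpqqqq
  sorted[4] = pqpqqqqppp$q
  sorted[5] = pqqqqppp$qpq
  sorted[6] = qppp$qpqpqqq
  sorted[7] = qpqpqqqqppp$
  sorted[8] = qpqqqqppp$qp
  sorted[9] = qqppp$qpqpqq
  sorted[10] = qqqppp$qpqpq
  sorted[11] = qqqqppp$qpqp
sorted[3] = ppp$qpqpqqqq

Answer: ppp$qpqpqqqq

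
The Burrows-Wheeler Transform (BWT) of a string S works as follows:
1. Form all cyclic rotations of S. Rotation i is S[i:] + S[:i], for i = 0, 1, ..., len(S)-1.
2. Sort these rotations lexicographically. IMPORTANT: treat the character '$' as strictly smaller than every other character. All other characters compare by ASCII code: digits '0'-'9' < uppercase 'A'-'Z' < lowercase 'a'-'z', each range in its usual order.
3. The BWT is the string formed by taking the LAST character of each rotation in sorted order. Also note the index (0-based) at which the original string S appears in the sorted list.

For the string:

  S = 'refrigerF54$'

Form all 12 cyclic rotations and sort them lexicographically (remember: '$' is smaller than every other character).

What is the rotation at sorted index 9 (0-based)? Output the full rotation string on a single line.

Answer: rF54$refrige

Derivation:
All 12 rotations (rotation i = S[i:]+S[:i]):
  rot[0] = refrigerF54$
  rot[1] = efrigerF54$r
  rot[2] = frigerF54$re
  rot[3] = rigerF54$ref
  rot[4] = igerF54$refr
  rot[5] = gerF54$refri
  rot[6] = erF54$refrig
  rot[7] = rF54$refrige
  rot[8] = F54$refriger
  rot[9] = 54$refrigerF
  rot[10] = 4$refrigerF5
  rot[11] = $refrigerF54
Sorted (with $ < everything):
  sorted[0] = $refrigerF54
  sorted[1] = 4$refrigerF5
  sorted[2] = 54$refrigerF
  sorted[3] = F54$refriger
  sorted[4] = efrigerF54$r
  sorted[5] = erF54$refrig
  sorted[6] = frigerF54$re
  sorted[7] = gerF54$refri
  sorted[8] = igerF54$refr
  sorted[9] = rF54$refrige
  sorted[10] = refrigerF54$
  sorted[11] = rigerF54$ref
sorted[9] = rF54$refrige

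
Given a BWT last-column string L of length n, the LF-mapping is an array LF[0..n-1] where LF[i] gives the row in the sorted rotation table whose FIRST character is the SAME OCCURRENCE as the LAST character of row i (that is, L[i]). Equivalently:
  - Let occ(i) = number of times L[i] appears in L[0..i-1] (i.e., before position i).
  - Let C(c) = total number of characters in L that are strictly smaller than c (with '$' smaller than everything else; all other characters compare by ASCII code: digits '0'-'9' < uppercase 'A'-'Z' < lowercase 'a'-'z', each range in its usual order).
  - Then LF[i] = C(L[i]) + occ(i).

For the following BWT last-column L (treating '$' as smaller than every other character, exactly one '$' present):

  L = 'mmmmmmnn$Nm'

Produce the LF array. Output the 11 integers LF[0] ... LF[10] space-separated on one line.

Char counts: '$':1, 'N':1, 'm':7, 'n':2
C (first-col start): C('$')=0, C('N')=1, C('m')=2, C('n')=9
L[0]='m': occ=0, LF[0]=C('m')+0=2+0=2
L[1]='m': occ=1, LF[1]=C('m')+1=2+1=3
L[2]='m': occ=2, LF[2]=C('m')+2=2+2=4
L[3]='m': occ=3, LF[3]=C('m')+3=2+3=5
L[4]='m': occ=4, LF[4]=C('m')+4=2+4=6
L[5]='m': occ=5, LF[5]=C('m')+5=2+5=7
L[6]='n': occ=0, LF[6]=C('n')+0=9+0=9
L[7]='n': occ=1, LF[7]=C('n')+1=9+1=10
L[8]='$': occ=0, LF[8]=C('$')+0=0+0=0
L[9]='N': occ=0, LF[9]=C('N')+0=1+0=1
L[10]='m': occ=6, LF[10]=C('m')+6=2+6=8

Answer: 2 3 4 5 6 7 9 10 0 1 8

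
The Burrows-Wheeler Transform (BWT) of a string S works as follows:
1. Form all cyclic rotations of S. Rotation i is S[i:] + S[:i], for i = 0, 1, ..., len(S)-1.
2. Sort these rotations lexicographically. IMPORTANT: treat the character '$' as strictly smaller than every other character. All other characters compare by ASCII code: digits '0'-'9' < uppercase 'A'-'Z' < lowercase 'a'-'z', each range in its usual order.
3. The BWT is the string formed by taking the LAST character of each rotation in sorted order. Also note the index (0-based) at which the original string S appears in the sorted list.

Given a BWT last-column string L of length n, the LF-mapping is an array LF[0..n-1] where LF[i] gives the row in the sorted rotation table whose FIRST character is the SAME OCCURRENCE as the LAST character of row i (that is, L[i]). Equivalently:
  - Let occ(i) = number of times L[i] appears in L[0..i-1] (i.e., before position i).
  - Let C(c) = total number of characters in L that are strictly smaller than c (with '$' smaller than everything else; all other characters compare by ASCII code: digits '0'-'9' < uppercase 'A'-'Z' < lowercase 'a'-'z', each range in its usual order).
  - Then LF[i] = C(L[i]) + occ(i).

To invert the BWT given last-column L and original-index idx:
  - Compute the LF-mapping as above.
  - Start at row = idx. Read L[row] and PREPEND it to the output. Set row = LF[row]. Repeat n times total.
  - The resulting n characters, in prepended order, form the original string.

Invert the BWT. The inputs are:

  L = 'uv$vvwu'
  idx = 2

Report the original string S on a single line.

Answer: uwvvvu$

Derivation:
LF mapping: 1 3 0 4 5 6 2
Walk LF starting at row 2, prepending L[row]:
  step 1: row=2, L[2]='$', prepend. Next row=LF[2]=0
  step 2: row=0, L[0]='u', prepend. Next row=LF[0]=1
  step 3: row=1, L[1]='v', prepend. Next row=LF[1]=3
  step 4: row=3, L[3]='v', prepend. Next row=LF[3]=4
  step 5: row=4, L[4]='v', prepend. Next row=LF[4]=5
  step 6: row=5, L[5]='w', prepend. Next row=LF[5]=6
  step 7: row=6, L[6]='u', prepend. Next row=LF[6]=2
Reversed output: uwvvvu$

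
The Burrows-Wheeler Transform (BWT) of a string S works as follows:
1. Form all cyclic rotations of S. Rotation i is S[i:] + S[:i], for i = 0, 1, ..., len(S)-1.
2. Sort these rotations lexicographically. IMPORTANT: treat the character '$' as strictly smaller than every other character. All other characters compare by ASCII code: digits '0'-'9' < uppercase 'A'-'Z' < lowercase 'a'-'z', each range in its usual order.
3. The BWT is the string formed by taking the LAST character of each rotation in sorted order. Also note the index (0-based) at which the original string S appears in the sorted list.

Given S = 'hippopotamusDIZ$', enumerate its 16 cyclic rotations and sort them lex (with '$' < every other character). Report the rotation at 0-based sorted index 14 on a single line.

Answer: tamusDIZ$hippopo

Derivation:
All 16 rotations (rotation i = S[i:]+S[:i]):
  rot[0] = hippopotamusDIZ$
  rot[1] = ippopotamusDIZ$h
  rot[2] = ppopotamusDIZ$hi
  rot[3] = popotamusDIZ$hip
  rot[4] = opotamusDIZ$hipp
  rot[5] = potamusDIZ$hippo
  rot[6] = otamusDIZ$hippop
  rot[7] = tamusDIZ$hippopo
  rot[8] = amusDIZ$hippopot
  rot[9] = musDIZ$hippopota
  rot[10] = usDIZ$hippopotam
  rot[11] = sDIZ$hippopotamu
  rot[12] = DIZ$hippopotamus
  rot[13] = IZ$hippopotamusD
  rot[14] = Z$hippopotamusDI
  rot[15] = $hippopotamusDIZ
Sorted (with $ < everything):
  sorted[0] = $hippopotamusDIZ
  sorted[1] = DIZ$hippopotamus
  sorted[2] = IZ$hippopotamusD
  sorted[3] = Z$hippopotamusDI
  sorted[4] = amusDIZ$hippopot
  sorted[5] = hippopotamusDIZ$
  sorted[6] = ippopotamusDIZ$h
  sorted[7] = musDIZ$hippopota
  sorted[8] = opotamusDIZ$hipp
  sorted[9] = otamusDIZ$hippop
  sorted[10] = popotamusDIZ$hip
  sorted[11] = potamusDIZ$hippo
  sorted[12] = ppopotamusDIZ$hi
  sorted[13] = sDIZ$hippopotamu
  sorted[14] = tamusDIZ$hippopo
  sorted[15] = usDIZ$hippopotam
sorted[14] = tamusDIZ$hippopo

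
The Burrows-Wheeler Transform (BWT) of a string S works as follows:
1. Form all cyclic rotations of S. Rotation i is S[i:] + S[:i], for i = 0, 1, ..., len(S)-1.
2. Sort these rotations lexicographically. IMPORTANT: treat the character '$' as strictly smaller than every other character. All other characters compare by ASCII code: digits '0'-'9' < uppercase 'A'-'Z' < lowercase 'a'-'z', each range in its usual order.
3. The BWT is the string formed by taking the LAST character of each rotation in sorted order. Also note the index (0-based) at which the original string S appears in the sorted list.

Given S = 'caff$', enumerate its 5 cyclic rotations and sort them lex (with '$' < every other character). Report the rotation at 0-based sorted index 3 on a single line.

Answer: f$caf

Derivation:
All 5 rotations (rotation i = S[i:]+S[:i]):
  rot[0] = caff$
  rot[1] = aff$c
  rot[2] = ff$ca
  rot[3] = f$caf
  rot[4] = $caff
Sorted (with $ < everything):
  sorted[0] = $caff
  sorted[1] = aff$c
  sorted[2] = caff$
  sorted[3] = f$caf
  sorted[4] = ff$ca
sorted[3] = f$caf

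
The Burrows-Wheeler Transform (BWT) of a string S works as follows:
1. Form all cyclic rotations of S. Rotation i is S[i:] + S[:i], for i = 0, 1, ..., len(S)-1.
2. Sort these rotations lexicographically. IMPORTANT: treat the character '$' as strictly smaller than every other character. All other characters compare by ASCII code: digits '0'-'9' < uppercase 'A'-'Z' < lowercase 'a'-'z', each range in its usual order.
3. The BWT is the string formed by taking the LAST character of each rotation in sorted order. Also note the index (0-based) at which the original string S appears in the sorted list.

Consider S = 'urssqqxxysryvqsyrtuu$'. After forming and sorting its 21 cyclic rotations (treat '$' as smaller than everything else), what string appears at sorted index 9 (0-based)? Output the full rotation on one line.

All 21 rotations (rotation i = S[i:]+S[:i]):
  rot[0] = urssqqxxysryvqsyrtuu$
  rot[1] = rssqqxxysryvqsyrtuu$u
  rot[2] = ssqqxxysryvqsyrtuu$ur
  rot[3] = sqqxxysryvqsyrtuu$urs
  rot[4] = qqxxysryvqsyrtuu$urss
  rot[5] = qxxysryvqsyrtuu$urssq
  rot[6] = xxysryvqsyrtuu$urssqq
  rot[7] = xysryvqsyrtuu$urssqqx
  rot[8] = ysryvqsyrtuu$urssqqxx
  rot[9] = sryvqsyrtuu$urssqqxxy
  rot[10] = ryvqsyrtuu$urssqqxxys
  rot[11] = yvqsyrtuu$urssqqxxysr
  rot[12] = vqsyrtuu$urssqqxxysry
  rot[13] = qsyrtuu$urssqqxxysryv
  rot[14] = syrtuu$urssqqxxysryvq
  rot[15] = yrtuu$urssqqxxysryvqs
  rot[16] = rtuu$urssqqxxysryvqsy
  rot[17] = tuu$urssqqxxysryvqsyr
  rot[18] = uu$urssqqxxysryvqsyrt
  rot[19] = u$urssqqxxysryvqsyrtu
  rot[20] = $urssqqxxysryvqsyrtuu
Sorted (with $ < everything):
  sorted[0] = $urssqqxxysryvqsyrtuu
  sorted[1] = qqxxysryvqsyrtuu$urss
  sorted[2] = qsyrtuu$urssqqxxysryv
  sorted[3] = qxxysryvqsyrtuu$urssq
  sorted[4] = rssqqxxysryvqsyrtuu$u
  sorted[5] = rtuu$urssqqxxysryvqsy
  sorted[6] = ryvqsyrtuu$urssqqxxys
  sorted[7] = sqqxxysryvqsyrtuu$urs
  sorted[8] = sryvqsyrtuu$urssqqxxy
  sorted[9] = ssqqxxysryvqsyrtuu$ur
  sorted[10] = syrtuu$urssqqxxysryvq
  sorted[11] = tuu$urssqqxxysryvqsyr
  sorted[12] = u$urssqqxxysryvqsyrtu
  sorted[13] = urssqqxxysryvqsyrtuu$
  sorted[14] = uu$urssqqxxysryvqsyrt
  sorted[15] = vqsyrtuu$urssqqxxysry
  sorted[16] = xxysryvqsyrtuu$urssqq
  sorted[17] = xysryvqsyrtuu$urssqqx
  sorted[18] = yrtuu$urssqqxxysryvqs
  sorted[19] = ysryvqsyrtuu$urssqqxx
  sorted[20] = yvqsyrtuu$urssqqxxysr
sorted[9] = ssqqxxysryvqsyrtuu$ur

Answer: ssqqxxysryvqsyrtuu$ur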